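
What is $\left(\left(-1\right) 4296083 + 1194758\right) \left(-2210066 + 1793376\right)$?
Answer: $1292291114250$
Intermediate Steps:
$\left(\left(-1\right) 4296083 + 1194758\right) \left(-2210066 + 1793376\right) = \left(-4296083 + 1194758\right) \left(-416690\right) = \left(-3101325\right) \left(-416690\right) = 1292291114250$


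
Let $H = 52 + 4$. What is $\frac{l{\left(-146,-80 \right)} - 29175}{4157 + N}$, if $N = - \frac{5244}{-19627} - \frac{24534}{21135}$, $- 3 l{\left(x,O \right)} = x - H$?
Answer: $- \frac{635491822655}{90738005073} \approx -7.0036$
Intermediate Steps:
$H = 56$
$l{\left(x,O \right)} = \frac{56}{3} - \frac{x}{3}$ ($l{\left(x,O \right)} = - \frac{x - 56}{3} = - \frac{-56 + x}{3} = \frac{56}{3} - \frac{x}{3}$)
$N = - \frac{6503454}{7277485}$ ($N = \left(-5244\right) \left(- \frac{1}{19627}\right) - \frac{8178}{7045} = \frac{276}{1033} - \frac{8178}{7045} = - \frac{6503454}{7277485} \approx -0.89364$)
$\frac{l{\left(-146,-80 \right)} - 29175}{4157 + N} = \frac{\left(\frac{56}{3} - - \frac{146}{3}\right) - 29175}{4157 - \frac{6503454}{7277485}} = \frac{\left(\frac{56}{3} + \frac{146}{3}\right) - 29175}{\frac{30246001691}{7277485}} = \left(\frac{202}{3} - 29175\right) \frac{7277485}{30246001691} = \left(- \frac{87323}{3}\right) \frac{7277485}{30246001691} = - \frac{635491822655}{90738005073}$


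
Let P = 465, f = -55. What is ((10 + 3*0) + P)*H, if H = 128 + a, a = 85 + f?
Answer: 75050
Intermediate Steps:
a = 30 (a = 85 - 55 = 30)
H = 158 (H = 128 + 30 = 158)
((10 + 3*0) + P)*H = ((10 + 3*0) + 465)*158 = ((10 + 0) + 465)*158 = (10 + 465)*158 = 475*158 = 75050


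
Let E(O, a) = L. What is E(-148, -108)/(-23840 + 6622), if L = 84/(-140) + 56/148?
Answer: 41/3185330 ≈ 1.2872e-5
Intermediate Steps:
L = -41/185 (L = 84*(-1/140) + 56*(1/148) = -⅗ + 14/37 = -41/185 ≈ -0.22162)
E(O, a) = -41/185
E(-148, -108)/(-23840 + 6622) = -41/(185*(-23840 + 6622)) = -41/185/(-17218) = -41/185*(-1/17218) = 41/3185330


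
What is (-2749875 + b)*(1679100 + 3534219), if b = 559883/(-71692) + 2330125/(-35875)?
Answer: -42139880205342677181/2939372 ≈ -1.4336e+13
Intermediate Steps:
b = -213870999/2939372 (b = 559883*(-1/71692) + 2330125*(-1/35875) = -559883/71692 - 2663/41 = -213870999/2939372 ≈ -72.761)
(-2749875 + b)*(1679100 + 3534219) = (-2749875 - 213870999/2939372)*(1679100 + 3534219) = -8083119449499/2939372*5213319 = -42139880205342677181/2939372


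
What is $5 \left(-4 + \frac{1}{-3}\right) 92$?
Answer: $- \frac{5980}{3} \approx -1993.3$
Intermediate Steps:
$5 \left(-4 + \frac{1}{-3}\right) 92 = 5 \left(-4 - \frac{1}{3}\right) 92 = 5 \left(- \frac{13}{3}\right) 92 = \left(- \frac{65}{3}\right) 92 = - \frac{5980}{3}$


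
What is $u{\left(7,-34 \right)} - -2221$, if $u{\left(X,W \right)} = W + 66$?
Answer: $2253$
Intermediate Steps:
$u{\left(X,W \right)} = 66 + W$
$u{\left(7,-34 \right)} - -2221 = \left(66 - 34\right) - -2221 = 32 + 2221 = 2253$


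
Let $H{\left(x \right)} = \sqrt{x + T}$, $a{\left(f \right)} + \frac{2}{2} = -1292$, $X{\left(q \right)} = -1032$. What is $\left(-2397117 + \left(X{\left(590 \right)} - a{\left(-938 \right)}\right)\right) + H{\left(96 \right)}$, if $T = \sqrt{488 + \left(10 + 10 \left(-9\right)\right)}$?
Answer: $-2396856 + \sqrt{96 + 2 \sqrt{102}} \approx -2.3968 \cdot 10^{6}$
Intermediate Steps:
$a{\left(f \right)} = -1293$ ($a{\left(f \right)} = -1 - 1292 = -1293$)
$T = 2 \sqrt{102}$ ($T = \sqrt{488 + \left(10 - 90\right)} = \sqrt{488 - 80} = \sqrt{408} = 2 \sqrt{102} \approx 20.199$)
$H{\left(x \right)} = \sqrt{x + 2 \sqrt{102}}$
$\left(-2397117 + \left(X{\left(590 \right)} - a{\left(-938 \right)}\right)\right) + H{\left(96 \right)} = \left(-2397117 - -261\right) + \sqrt{96 + 2 \sqrt{102}} = \left(-2397117 + \left(-1032 + 1293\right)\right) + \sqrt{96 + 2 \sqrt{102}} = \left(-2397117 + 261\right) + \sqrt{96 + 2 \sqrt{102}} = -2396856 + \sqrt{96 + 2 \sqrt{102}}$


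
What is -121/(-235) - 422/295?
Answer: -2539/2773 ≈ -0.91562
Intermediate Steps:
-121/(-235) - 422/295 = -121*(-1/235) - 422*1/295 = 121/235 - 422/295 = -2539/2773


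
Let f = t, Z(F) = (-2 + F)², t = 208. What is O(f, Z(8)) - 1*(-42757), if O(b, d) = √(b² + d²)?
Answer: 42757 + 4*√2785 ≈ 42968.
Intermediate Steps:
f = 208
O(f, Z(8)) - 1*(-42757) = √(208² + ((-2 + 8)²)²) - 1*(-42757) = √(43264 + (6²)²) + 42757 = √(43264 + 36²) + 42757 = √(43264 + 1296) + 42757 = √44560 + 42757 = 4*√2785 + 42757 = 42757 + 4*√2785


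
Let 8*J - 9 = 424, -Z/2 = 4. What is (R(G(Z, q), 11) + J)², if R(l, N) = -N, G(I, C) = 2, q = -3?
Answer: 119025/64 ≈ 1859.8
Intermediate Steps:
Z = -8 (Z = -2*4 = -8)
J = 433/8 (J = 9/8 + (⅛)*424 = 9/8 + 53 = 433/8 ≈ 54.125)
(R(G(Z, q), 11) + J)² = (-1*11 + 433/8)² = (-11 + 433/8)² = (345/8)² = 119025/64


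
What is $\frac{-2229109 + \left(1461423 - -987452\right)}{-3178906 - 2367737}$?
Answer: $- \frac{219766}{5546643} \approx -0.039621$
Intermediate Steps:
$\frac{-2229109 + \left(1461423 - -987452\right)}{-3178906 - 2367737} = \frac{-2229109 + \left(1461423 + 987452\right)}{-5546643} = \left(-2229109 + 2448875\right) \left(- \frac{1}{5546643}\right) = 219766 \left(- \frac{1}{5546643}\right) = - \frac{219766}{5546643}$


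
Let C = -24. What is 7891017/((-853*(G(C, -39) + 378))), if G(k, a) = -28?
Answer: -7891017/298550 ≈ -26.431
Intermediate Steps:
7891017/((-853*(G(C, -39) + 378))) = 7891017/((-853*(-28 + 378))) = 7891017/((-853*350)) = 7891017/(-298550) = 7891017*(-1/298550) = -7891017/298550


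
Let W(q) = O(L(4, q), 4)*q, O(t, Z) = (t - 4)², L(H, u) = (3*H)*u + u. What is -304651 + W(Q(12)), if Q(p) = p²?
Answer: 502172405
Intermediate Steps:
L(H, u) = u + 3*H*u (L(H, u) = 3*H*u + u = u + 3*H*u)
O(t, Z) = (-4 + t)²
W(q) = q*(-4 + 13*q)² (W(q) = (-4 + q*(1 + 3*4))²*q = (-4 + q*(1 + 12))²*q = (-4 + q*13)²*q = (-4 + 13*q)²*q = q*(-4 + 13*q)²)
-304651 + W(Q(12)) = -304651 + 12²*(-4 + 13*12²)² = -304651 + 144*(-4 + 13*144)² = -304651 + 144*(-4 + 1872)² = -304651 + 144*1868² = -304651 + 144*3489424 = -304651 + 502477056 = 502172405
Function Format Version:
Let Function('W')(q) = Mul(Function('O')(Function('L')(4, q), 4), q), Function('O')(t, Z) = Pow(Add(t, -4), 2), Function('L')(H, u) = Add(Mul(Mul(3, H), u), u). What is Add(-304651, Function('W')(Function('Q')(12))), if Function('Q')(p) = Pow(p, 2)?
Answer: 502172405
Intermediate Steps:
Function('L')(H, u) = Add(u, Mul(3, H, u)) (Function('L')(H, u) = Add(Mul(3, H, u), u) = Add(u, Mul(3, H, u)))
Function('O')(t, Z) = Pow(Add(-4, t), 2)
Function('W')(q) = Mul(q, Pow(Add(-4, Mul(13, q)), 2)) (Function('W')(q) = Mul(Pow(Add(-4, Mul(q, Add(1, Mul(3, 4)))), 2), q) = Mul(Pow(Add(-4, Mul(q, Add(1, 12))), 2), q) = Mul(Pow(Add(-4, Mul(q, 13)), 2), q) = Mul(Pow(Add(-4, Mul(13, q)), 2), q) = Mul(q, Pow(Add(-4, Mul(13, q)), 2)))
Add(-304651, Function('W')(Function('Q')(12))) = Add(-304651, Mul(Pow(12, 2), Pow(Add(-4, Mul(13, Pow(12, 2))), 2))) = Add(-304651, Mul(144, Pow(Add(-4, Mul(13, 144)), 2))) = Add(-304651, Mul(144, Pow(Add(-4, 1872), 2))) = Add(-304651, Mul(144, Pow(1868, 2))) = Add(-304651, Mul(144, 3489424)) = Add(-304651, 502477056) = 502172405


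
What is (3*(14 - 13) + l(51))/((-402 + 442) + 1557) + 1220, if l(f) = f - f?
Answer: 1948343/1597 ≈ 1220.0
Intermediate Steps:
l(f) = 0
(3*(14 - 13) + l(51))/((-402 + 442) + 1557) + 1220 = (3*(14 - 13) + 0)/((-402 + 442) + 1557) + 1220 = (3*1 + 0)/(40 + 1557) + 1220 = (3 + 0)/1597 + 1220 = 3*(1/1597) + 1220 = 3/1597 + 1220 = 1948343/1597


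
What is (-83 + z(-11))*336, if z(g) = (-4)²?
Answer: -22512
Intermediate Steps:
z(g) = 16
(-83 + z(-11))*336 = (-83 + 16)*336 = -67*336 = -22512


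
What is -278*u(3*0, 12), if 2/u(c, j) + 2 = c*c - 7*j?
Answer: 278/43 ≈ 6.4651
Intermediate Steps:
u(c, j) = 2/(-2 + c² - 7*j) (u(c, j) = 2/(-2 + (c*c - 7*j)) = 2/(-2 + (c² - 7*j)) = 2/(-2 + c² - 7*j))
-278*u(3*0, 12) = -556/(-2 + (3*0)² - 7*12) = -556/(-2 + 0² - 84) = -556/(-2 + 0 - 84) = -556/(-86) = -556*(-1)/86 = -278*(-1/43) = 278/43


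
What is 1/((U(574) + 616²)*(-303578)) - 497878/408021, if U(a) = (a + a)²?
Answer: -256547150431450261/210245531768875680 ≈ -1.2202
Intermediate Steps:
U(a) = 4*a² (U(a) = (2*a)² = 4*a²)
1/((U(574) + 616²)*(-303578)) - 497878/408021 = 1/((4*574² + 616²)*(-303578)) - 497878/408021 = -1/303578/(4*329476 + 379456) - 497878*1/408021 = -1/303578/(1317904 + 379456) - 497878/408021 = -1/303578/1697360 - 497878/408021 = (1/1697360)*(-1/303578) - 497878/408021 = -1/515281154080 - 497878/408021 = -256547150431450261/210245531768875680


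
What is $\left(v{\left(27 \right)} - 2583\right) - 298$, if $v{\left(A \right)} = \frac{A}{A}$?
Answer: $-2880$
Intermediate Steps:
$v{\left(A \right)} = 1$
$\left(v{\left(27 \right)} - 2583\right) - 298 = \left(1 - 2583\right) - 298 = -2582 - 298 = -2880$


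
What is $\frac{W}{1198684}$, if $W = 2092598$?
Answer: $\frac{1046299}{599342} \approx 1.7457$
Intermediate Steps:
$\frac{W}{1198684} = \frac{2092598}{1198684} = 2092598 \cdot \frac{1}{1198684} = \frac{1046299}{599342}$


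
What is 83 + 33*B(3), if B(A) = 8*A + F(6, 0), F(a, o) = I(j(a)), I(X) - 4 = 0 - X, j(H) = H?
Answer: 809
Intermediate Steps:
I(X) = 4 - X (I(X) = 4 + (0 - X) = 4 - X)
F(a, o) = 4 - a
B(A) = -2 + 8*A (B(A) = 8*A + (4 - 1*6) = 8*A + (4 - 6) = 8*A - 2 = -2 + 8*A)
83 + 33*B(3) = 83 + 33*(-2 + 8*3) = 83 + 33*(-2 + 24) = 83 + 33*22 = 83 + 726 = 809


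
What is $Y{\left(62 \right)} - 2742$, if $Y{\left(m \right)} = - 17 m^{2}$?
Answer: $-68090$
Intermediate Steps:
$Y{\left(62 \right)} - 2742 = - 17 \cdot 62^{2} - 2742 = \left(-17\right) 3844 - 2742 = -65348 - 2742 = -68090$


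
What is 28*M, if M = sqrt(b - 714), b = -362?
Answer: 56*I*sqrt(269) ≈ 918.47*I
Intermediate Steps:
M = 2*I*sqrt(269) (M = sqrt(-362 - 714) = sqrt(-1076) = 2*I*sqrt(269) ≈ 32.802*I)
28*M = 28*(2*I*sqrt(269)) = 56*I*sqrt(269)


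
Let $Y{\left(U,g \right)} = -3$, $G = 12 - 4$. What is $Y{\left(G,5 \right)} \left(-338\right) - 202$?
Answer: $812$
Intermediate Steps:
$G = 8$ ($G = 12 - 4 = 8$)
$Y{\left(G,5 \right)} \left(-338\right) - 202 = \left(-3\right) \left(-338\right) - 202 = 1014 - 202 = 812$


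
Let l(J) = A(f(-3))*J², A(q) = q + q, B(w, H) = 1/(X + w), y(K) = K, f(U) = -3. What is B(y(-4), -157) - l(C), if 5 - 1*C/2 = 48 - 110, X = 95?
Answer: 9803977/91 ≈ 1.0774e+5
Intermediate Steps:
C = 134 (C = 10 - 2*(48 - 110) = 10 - 2*(-62) = 10 + 124 = 134)
B(w, H) = 1/(95 + w)
A(q) = 2*q
l(J) = -6*J² (l(J) = (2*(-3))*J² = -6*J²)
B(y(-4), -157) - l(C) = 1/(95 - 4) - (-6)*134² = 1/91 - (-6)*17956 = 1/91 - 1*(-107736) = 1/91 + 107736 = 9803977/91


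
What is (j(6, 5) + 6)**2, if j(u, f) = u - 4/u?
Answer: 1156/9 ≈ 128.44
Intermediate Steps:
(j(6, 5) + 6)**2 = ((6 - 4/6) + 6)**2 = ((6 - 4*1/6) + 6)**2 = ((6 - 2/3) + 6)**2 = (16/3 + 6)**2 = (34/3)**2 = 1156/9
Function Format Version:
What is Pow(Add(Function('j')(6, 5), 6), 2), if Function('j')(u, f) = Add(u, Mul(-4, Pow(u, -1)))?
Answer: Rational(1156, 9) ≈ 128.44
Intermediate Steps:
Pow(Add(Function('j')(6, 5), 6), 2) = Pow(Add(Add(6, Mul(-4, Pow(6, -1))), 6), 2) = Pow(Add(Add(6, Mul(-4, Rational(1, 6))), 6), 2) = Pow(Add(Add(6, Rational(-2, 3)), 6), 2) = Pow(Add(Rational(16, 3), 6), 2) = Pow(Rational(34, 3), 2) = Rational(1156, 9)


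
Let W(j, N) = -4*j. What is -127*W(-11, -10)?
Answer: -5588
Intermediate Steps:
-127*W(-11, -10) = -(-508)*(-11) = -127*44 = -5588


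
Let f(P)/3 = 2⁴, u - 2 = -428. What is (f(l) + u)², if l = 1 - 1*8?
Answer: 142884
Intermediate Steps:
u = -426 (u = 2 - 428 = -426)
l = -7 (l = 1 - 8 = -7)
f(P) = 48 (f(P) = 3*2⁴ = 3*16 = 48)
(f(l) + u)² = (48 - 426)² = (-378)² = 142884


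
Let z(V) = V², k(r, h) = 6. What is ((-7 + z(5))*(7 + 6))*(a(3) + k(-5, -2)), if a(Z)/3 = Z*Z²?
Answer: 20358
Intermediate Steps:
a(Z) = 3*Z³ (a(Z) = 3*(Z*Z²) = 3*Z³)
((-7 + z(5))*(7 + 6))*(a(3) + k(-5, -2)) = ((-7 + 5²)*(7 + 6))*(3*3³ + 6) = ((-7 + 25)*13)*(3*27 + 6) = (18*13)*(81 + 6) = 234*87 = 20358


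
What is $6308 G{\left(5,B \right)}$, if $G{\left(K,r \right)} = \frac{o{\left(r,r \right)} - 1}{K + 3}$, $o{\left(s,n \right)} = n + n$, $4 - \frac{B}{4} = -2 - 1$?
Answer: $\frac{86735}{2} \approx 43368.0$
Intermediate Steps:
$B = 28$ ($B = 16 - 4 \left(-2 - 1\right) = 16 - -12 = 16 + 12 = 28$)
$o{\left(s,n \right)} = 2 n$
$G{\left(K,r \right)} = \frac{-1 + 2 r}{3 + K}$ ($G{\left(K,r \right)} = \frac{2 r - 1}{K + 3} = \frac{-1 + 2 r}{3 + K}$)
$6308 G{\left(5,B \right)} = 6308 \frac{-1 + 2 \cdot 28}{3 + 5} = 6308 \frac{-1 + 56}{8} = 6308 \cdot \frac{1}{8} \cdot 55 = 6308 \cdot \frac{55}{8} = \frac{86735}{2}$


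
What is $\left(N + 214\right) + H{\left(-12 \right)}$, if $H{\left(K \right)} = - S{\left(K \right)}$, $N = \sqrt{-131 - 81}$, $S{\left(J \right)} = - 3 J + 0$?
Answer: $178 + 2 i \sqrt{53} \approx 178.0 + 14.56 i$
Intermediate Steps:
$S{\left(J \right)} = - 3 J$
$N = 2 i \sqrt{53}$ ($N = \sqrt{-212} = 2 i \sqrt{53} \approx 14.56 i$)
$H{\left(K \right)} = 3 K$ ($H{\left(K \right)} = - \left(-3\right) K = 3 K$)
$\left(N + 214\right) + H{\left(-12 \right)} = \left(2 i \sqrt{53} + 214\right) + 3 \left(-12\right) = \left(214 + 2 i \sqrt{53}\right) - 36 = 178 + 2 i \sqrt{53}$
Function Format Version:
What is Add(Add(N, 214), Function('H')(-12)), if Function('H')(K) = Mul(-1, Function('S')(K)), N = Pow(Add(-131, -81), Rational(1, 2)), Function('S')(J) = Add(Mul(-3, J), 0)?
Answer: Add(178, Mul(2, I, Pow(53, Rational(1, 2)))) ≈ Add(178.00, Mul(14.560, I))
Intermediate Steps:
Function('S')(J) = Mul(-3, J)
N = Mul(2, I, Pow(53, Rational(1, 2))) (N = Pow(-212, Rational(1, 2)) = Mul(2, I, Pow(53, Rational(1, 2))) ≈ Mul(14.560, I))
Function('H')(K) = Mul(3, K) (Function('H')(K) = Mul(-1, Mul(-3, K)) = Mul(3, K))
Add(Add(N, 214), Function('H')(-12)) = Add(Add(Mul(2, I, Pow(53, Rational(1, 2))), 214), Mul(3, -12)) = Add(Add(214, Mul(2, I, Pow(53, Rational(1, 2)))), -36) = Add(178, Mul(2, I, Pow(53, Rational(1, 2))))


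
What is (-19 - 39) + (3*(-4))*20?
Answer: -298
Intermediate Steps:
(-19 - 39) + (3*(-4))*20 = -58 - 12*20 = -58 - 240 = -298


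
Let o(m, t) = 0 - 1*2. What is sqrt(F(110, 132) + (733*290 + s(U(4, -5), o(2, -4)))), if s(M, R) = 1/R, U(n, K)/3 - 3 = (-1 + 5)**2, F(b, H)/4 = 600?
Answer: 3*sqrt(95542)/2 ≈ 463.65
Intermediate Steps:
F(b, H) = 2400 (F(b, H) = 4*600 = 2400)
o(m, t) = -2 (o(m, t) = 0 - 2 = -2)
U(n, K) = 57 (U(n, K) = 9 + 3*(-1 + 5)**2 = 9 + 3*4**2 = 9 + 3*16 = 9 + 48 = 57)
sqrt(F(110, 132) + (733*290 + s(U(4, -5), o(2, -4)))) = sqrt(2400 + (733*290 + 1/(-2))) = sqrt(2400 + (212570 - 1/2)) = sqrt(2400 + 425139/2) = sqrt(429939/2) = 3*sqrt(95542)/2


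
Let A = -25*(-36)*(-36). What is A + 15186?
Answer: -17214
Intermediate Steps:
A = -32400 (A = 900*(-36) = -32400)
A + 15186 = -32400 + 15186 = -17214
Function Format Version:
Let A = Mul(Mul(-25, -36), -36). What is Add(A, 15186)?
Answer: -17214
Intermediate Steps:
A = -32400 (A = Mul(900, -36) = -32400)
Add(A, 15186) = Add(-32400, 15186) = -17214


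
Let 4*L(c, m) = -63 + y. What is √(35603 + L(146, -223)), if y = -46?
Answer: √142303/2 ≈ 188.62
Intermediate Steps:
L(c, m) = -109/4 (L(c, m) = (-63 - 46)/4 = (¼)*(-109) = -109/4)
√(35603 + L(146, -223)) = √(35603 - 109/4) = √(142303/4) = √142303/2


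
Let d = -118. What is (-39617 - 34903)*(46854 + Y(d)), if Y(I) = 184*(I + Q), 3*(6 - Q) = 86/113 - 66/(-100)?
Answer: -1101386632176/565 ≈ -1.9494e+9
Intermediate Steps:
Q = 93671/16950 (Q = 6 - (86/113 - 66/(-100))/3 = 6 - (86*(1/113) - 66*(-1/100))/3 = 6 - (86/113 + 33/50)/3 = 6 - ⅓*8029/5650 = 6 - 8029/16950 = 93671/16950 ≈ 5.5263)
Y(I) = 8617732/8475 + 184*I (Y(I) = 184*(I + 93671/16950) = 184*(93671/16950 + I) = 8617732/8475 + 184*I)
(-39617 - 34903)*(46854 + Y(d)) = (-39617 - 34903)*(46854 + (8617732/8475 + 184*(-118))) = -74520*(46854 + (8617732/8475 - 21712)) = -74520*(46854 - 175391468/8475) = -74520*221696182/8475 = -1101386632176/565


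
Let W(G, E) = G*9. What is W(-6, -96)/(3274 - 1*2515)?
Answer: -18/253 ≈ -0.071146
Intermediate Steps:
W(G, E) = 9*G
W(-6, -96)/(3274 - 1*2515) = (9*(-6))/(3274 - 1*2515) = -54/(3274 - 2515) = -54/759 = -54*1/759 = -18/253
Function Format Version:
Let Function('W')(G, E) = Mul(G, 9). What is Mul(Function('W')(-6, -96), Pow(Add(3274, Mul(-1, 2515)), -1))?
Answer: Rational(-18, 253) ≈ -0.071146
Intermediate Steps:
Function('W')(G, E) = Mul(9, G)
Mul(Function('W')(-6, -96), Pow(Add(3274, Mul(-1, 2515)), -1)) = Mul(Mul(9, -6), Pow(Add(3274, Mul(-1, 2515)), -1)) = Mul(-54, Pow(Add(3274, -2515), -1)) = Mul(-54, Pow(759, -1)) = Mul(-54, Rational(1, 759)) = Rational(-18, 253)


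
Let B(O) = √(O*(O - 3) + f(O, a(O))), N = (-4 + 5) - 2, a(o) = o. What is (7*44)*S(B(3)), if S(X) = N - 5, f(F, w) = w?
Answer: -1848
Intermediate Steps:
N = -1 (N = 1 - 2 = -1)
B(O) = √(O + O*(-3 + O)) (B(O) = √(O*(O - 3) + O) = √(O*(-3 + O) + O) = √(O + O*(-3 + O)))
S(X) = -6 (S(X) = -1 - 5 = -6)
(7*44)*S(B(3)) = (7*44)*(-6) = 308*(-6) = -1848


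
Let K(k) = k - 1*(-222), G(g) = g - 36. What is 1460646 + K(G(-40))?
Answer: 1460792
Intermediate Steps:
G(g) = -36 + g
K(k) = 222 + k (K(k) = k + 222 = 222 + k)
1460646 + K(G(-40)) = 1460646 + (222 + (-36 - 40)) = 1460646 + (222 - 76) = 1460646 + 146 = 1460792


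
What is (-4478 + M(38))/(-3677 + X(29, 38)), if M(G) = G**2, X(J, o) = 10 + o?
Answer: 3034/3629 ≈ 0.83604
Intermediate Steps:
(-4478 + M(38))/(-3677 + X(29, 38)) = (-4478 + 38**2)/(-3677 + (10 + 38)) = (-4478 + 1444)/(-3677 + 48) = -3034/(-3629) = -3034*(-1/3629) = 3034/3629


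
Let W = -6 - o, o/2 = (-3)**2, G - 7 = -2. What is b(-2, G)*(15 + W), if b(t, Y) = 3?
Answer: -27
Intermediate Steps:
G = 5 (G = 7 - 2 = 5)
o = 18 (o = 2*(-3)**2 = 2*9 = 18)
W = -24 (W = -6 - 1*18 = -6 - 18 = -24)
b(-2, G)*(15 + W) = 3*(15 - 24) = 3*(-9) = -27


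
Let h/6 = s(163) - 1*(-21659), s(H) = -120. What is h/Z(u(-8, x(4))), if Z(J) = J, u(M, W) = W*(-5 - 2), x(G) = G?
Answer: -9231/2 ≈ -4615.5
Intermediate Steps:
u(M, W) = -7*W (u(M, W) = W*(-7) = -7*W)
h = 129234 (h = 6*(-120 - 1*(-21659)) = 6*(-120 + 21659) = 6*21539 = 129234)
h/Z(u(-8, x(4))) = 129234/((-7*4)) = 129234/(-28) = 129234*(-1/28) = -9231/2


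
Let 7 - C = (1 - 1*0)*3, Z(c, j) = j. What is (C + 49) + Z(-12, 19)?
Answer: 72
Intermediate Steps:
C = 4 (C = 7 - (1 - 1*0)*3 = 7 - (1 + 0)*3 = 7 - 3 = 4)
(C + 49) + Z(-12, 19) = (4 + 49) + 19 = 53 + 19 = 72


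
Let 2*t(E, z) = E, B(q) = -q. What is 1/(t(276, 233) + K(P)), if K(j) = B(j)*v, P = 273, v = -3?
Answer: 1/957 ≈ 0.0010449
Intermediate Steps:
t(E, z) = E/2
K(j) = 3*j (K(j) = -j*(-3) = 3*j)
1/(t(276, 233) + K(P)) = 1/((½)*276 + 3*273) = 1/(138 + 819) = 1/957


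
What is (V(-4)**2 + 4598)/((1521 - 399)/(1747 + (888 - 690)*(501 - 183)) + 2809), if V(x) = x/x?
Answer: 297605889/181774321 ≈ 1.6372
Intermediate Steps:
V(x) = 1
(V(-4)**2 + 4598)/((1521 - 399)/(1747 + (888 - 690)*(501 - 183)) + 2809) = (1**2 + 4598)/((1521 - 399)/(1747 + (888 - 690)*(501 - 183)) + 2809) = (1 + 4598)/(1122/(1747 + 198*318) + 2809) = 4599/(1122/(1747 + 62964) + 2809) = 4599/(1122/64711 + 2809) = 4599/(181774321/64711) = 4599*(64711/181774321) = 297605889/181774321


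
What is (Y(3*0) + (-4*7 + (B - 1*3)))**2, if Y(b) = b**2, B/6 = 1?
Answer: 625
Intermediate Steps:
B = 6 (B = 6*1 = 6)
(Y(3*0) + (-4*7 + (B - 1*3)))**2 = ((3*0)**2 + (-4*7 + (6 - 1*3)))**2 = (0**2 + (-28 + (6 - 3)))**2 = (0 + (-28 + 3))**2 = (0 - 25)**2 = (-25)**2 = 625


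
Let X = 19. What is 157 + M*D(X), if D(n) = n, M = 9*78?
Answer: 13495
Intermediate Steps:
M = 702
157 + M*D(X) = 157 + 702*19 = 157 + 13338 = 13495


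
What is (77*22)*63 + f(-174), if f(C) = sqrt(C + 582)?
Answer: 106722 + 2*sqrt(102) ≈ 1.0674e+5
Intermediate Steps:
f(C) = sqrt(582 + C)
(77*22)*63 + f(-174) = (77*22)*63 + sqrt(582 - 174) = 1694*63 + sqrt(408) = 106722 + 2*sqrt(102)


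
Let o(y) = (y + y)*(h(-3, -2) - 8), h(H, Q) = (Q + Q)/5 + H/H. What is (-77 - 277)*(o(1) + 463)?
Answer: -791898/5 ≈ -1.5838e+5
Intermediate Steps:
h(H, Q) = 1 + 2*Q/5 (h(H, Q) = (2*Q)*(⅕) + 1 = 2*Q/5 + 1 = 1 + 2*Q/5)
o(y) = -78*y/5 (o(y) = (y + y)*((1 + (⅖)*(-2)) - 8) = (2*y)*((1 - ⅘) - 8) = (2*y)*(⅕ - 8) = (2*y)*(-39/5) = -78*y/5)
(-77 - 277)*(o(1) + 463) = (-77 - 277)*(-78/5*1 + 463) = -354*(-78/5 + 463) = -354*2237/5 = -791898/5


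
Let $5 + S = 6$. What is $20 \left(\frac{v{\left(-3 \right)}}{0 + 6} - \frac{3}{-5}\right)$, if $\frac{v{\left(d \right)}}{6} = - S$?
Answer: $-8$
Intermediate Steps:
$S = 1$ ($S = -5 + 6 = 1$)
$v{\left(d \right)} = -6$ ($v{\left(d \right)} = 6 \left(\left(-1\right) 1\right) = 6 \left(-1\right) = -6$)
$20 \left(\frac{v{\left(-3 \right)}}{0 + 6} - \frac{3}{-5}\right) = 20 \left(- \frac{6}{0 + 6} - \frac{3}{-5}\right) = 20 \left(- \frac{6}{6} - - \frac{3}{5}\right) = 20 \left(\left(-6\right) \frac{1}{6} + \frac{3}{5}\right) = 20 \left(-1 + \frac{3}{5}\right) = 20 \left(- \frac{2}{5}\right) = -8$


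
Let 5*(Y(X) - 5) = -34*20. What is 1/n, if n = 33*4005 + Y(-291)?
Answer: 1/132034 ≈ 7.5738e-6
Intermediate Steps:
Y(X) = -131 (Y(X) = 5 + (-34*20)/5 = 5 + (⅕)*(-680) = 5 - 136 = -131)
n = 132034 (n = 33*4005 - 131 = 132165 - 131 = 132034)
1/n = 1/132034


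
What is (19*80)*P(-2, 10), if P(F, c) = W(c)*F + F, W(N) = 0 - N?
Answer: 27360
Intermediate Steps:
W(N) = -N
P(F, c) = F - F*c (P(F, c) = (-c)*F + F = -F*c + F = F - F*c)
(19*80)*P(-2, 10) = (19*80)*(-2*(1 - 1*10)) = 1520*(-2*(1 - 10)) = 1520*(-2*(-9)) = 1520*18 = 27360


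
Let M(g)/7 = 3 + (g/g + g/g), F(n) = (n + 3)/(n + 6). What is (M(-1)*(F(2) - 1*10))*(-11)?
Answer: 28875/8 ≈ 3609.4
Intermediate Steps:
F(n) = (3 + n)/(6 + n)
M(g) = 35 (M(g) = 7*(3 + (g/g + g/g)) = 7*(3 + (1 + 1)) = 7*(3 + 2) = 7*5 = 35)
(M(-1)*(F(2) - 1*10))*(-11) = (35*((3 + 2)/(6 + 2) - 1*10))*(-11) = (35*(5/8 - 10))*(-11) = (35*(-75/8))*(-11) = -2625/8*(-11) = 28875/8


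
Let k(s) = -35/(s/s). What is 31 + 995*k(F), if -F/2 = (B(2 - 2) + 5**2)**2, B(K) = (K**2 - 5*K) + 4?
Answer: -34794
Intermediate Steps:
B(K) = 4 + K**2 - 5*K
F = -1682 (F = -2*((4 + (2 - 2)**2 - 5*(2 - 2)) + 5**2)**2 = -2*((4 + 0**2 - 5*0) + 25)**2 = -2*((4 + 0 + 0) + 25)**2 = -2*(4 + 25)**2 = -2*29**2 = -2*841 = -1682)
k(s) = -35 (k(s) = -35/1 = -35*1 = -35)
31 + 995*k(F) = 31 + 995*(-35) = 31 - 34825 = -34794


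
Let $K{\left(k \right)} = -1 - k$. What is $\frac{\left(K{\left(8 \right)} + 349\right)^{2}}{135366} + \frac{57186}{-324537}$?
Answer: $\frac{4962572854}{7321879257} \approx 0.67777$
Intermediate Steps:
$\frac{\left(K{\left(8 \right)} + 349\right)^{2}}{135366} + \frac{57186}{-324537} = \frac{\left(\left(-1 - 8\right) + 349\right)^{2}}{135366} + \frac{57186}{-324537} = \left(\left(-1 - 8\right) + 349\right)^{2} \cdot \frac{1}{135366} + 57186 \left(- \frac{1}{324537}\right) = \left(-9 + 349\right)^{2} \cdot \frac{1}{135366} - \frac{19062}{108179} = 340^{2} \cdot \frac{1}{135366} - \frac{19062}{108179} = 115600 \cdot \frac{1}{135366} - \frac{19062}{108179} = \frac{57800}{67683} - \frac{19062}{108179} = \frac{4962572854}{7321879257}$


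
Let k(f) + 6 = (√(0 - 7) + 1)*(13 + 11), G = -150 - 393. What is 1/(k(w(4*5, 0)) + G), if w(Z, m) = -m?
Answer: -25/13317 - 8*I*√7/93219 ≈ -0.0018773 - 0.00022706*I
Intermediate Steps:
G = -543
k(f) = 18 + 24*I*√7 (k(f) = -6 + (√(0 - 7) + 1)*(13 + 11) = -6 + (√(-7) + 1)*24 = -6 + (I*√7 + 1)*24 = -6 + (1 + I*√7)*24 = -6 + (24 + 24*I*√7) = 18 + 24*I*√7)
1/(k(w(4*5, 0)) + G) = 1/((18 + 24*I*√7) - 543) = 1/(-525 + 24*I*√7)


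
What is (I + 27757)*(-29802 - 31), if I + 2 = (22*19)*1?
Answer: -840485109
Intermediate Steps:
I = 416 (I = -2 + (22*19)*1 = -2 + 418*1 = -2 + 418 = 416)
(I + 27757)*(-29802 - 31) = (416 + 27757)*(-29802 - 31) = 28173*(-29833) = -840485109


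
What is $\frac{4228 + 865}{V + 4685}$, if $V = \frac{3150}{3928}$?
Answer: $\frac{10002652}{9202915} \approx 1.0869$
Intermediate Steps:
$V = \frac{1575}{1964}$ ($V = 3150 \cdot \frac{1}{3928} = \frac{1575}{1964} \approx 0.80194$)
$\frac{4228 + 865}{V + 4685} = \frac{4228 + 865}{\frac{1575}{1964} + 4685} = \frac{5093}{\frac{9202915}{1964}} = 5093 \cdot \frac{1964}{9202915} = \frac{10002652}{9202915}$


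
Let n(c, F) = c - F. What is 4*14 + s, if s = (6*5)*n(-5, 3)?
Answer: -184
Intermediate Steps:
s = -240 (s = (6*5)*(-5 - 1*3) = 30*(-5 - 3) = 30*(-8) = -240)
4*14 + s = 4*14 - 240 = 56 - 240 = -184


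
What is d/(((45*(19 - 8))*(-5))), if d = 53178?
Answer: -17726/825 ≈ -21.486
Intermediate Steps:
d/(((45*(19 - 8))*(-5))) = 53178/(((45*(19 - 8))*(-5))) = 53178/(((45*11)*(-5))) = 53178/((495*(-5))) = 53178/(-2475) = 53178*(-1/2475) = -17726/825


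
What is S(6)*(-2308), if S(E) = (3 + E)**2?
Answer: -186948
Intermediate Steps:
S(6)*(-2308) = (3 + 6)**2*(-2308) = 9**2*(-2308) = 81*(-2308) = -186948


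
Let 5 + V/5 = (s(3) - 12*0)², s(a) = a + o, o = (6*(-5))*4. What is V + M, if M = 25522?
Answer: 93942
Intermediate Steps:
o = -120 (o = -30*4 = -120)
s(a) = -120 + a (s(a) = a - 120 = -120 + a)
V = 68420 (V = -25 + 5*((-120 + 3) - 12*0)² = -25 + 5*(-117 + 0)² = -25 + 5*(-117)² = -25 + 5*13689 = -25 + 68445 = 68420)
V + M = 68420 + 25522 = 93942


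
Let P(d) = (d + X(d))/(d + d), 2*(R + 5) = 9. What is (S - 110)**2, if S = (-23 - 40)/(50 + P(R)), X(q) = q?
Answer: 3575881/289 ≈ 12373.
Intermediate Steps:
R = -1/2 (R = -5 + (1/2)*9 = -5 + 9/2 = -1/2 ≈ -0.50000)
P(d) = 1 (P(d) = (d + d)/(d + d) = (2*d)/((2*d)) = (2*d)*(1/(2*d)) = 1)
S = -21/17 (S = (-23 - 40)/(50 + 1) = -63/51 = -63*1/51 = -21/17 ≈ -1.2353)
(S - 110)**2 = (-21/17 - 110)**2 = (-1891/17)**2 = 3575881/289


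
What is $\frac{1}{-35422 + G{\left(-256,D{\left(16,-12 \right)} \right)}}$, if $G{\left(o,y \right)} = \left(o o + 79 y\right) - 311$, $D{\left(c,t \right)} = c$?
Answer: $\frac{1}{31067} \approx 3.2188 \cdot 10^{-5}$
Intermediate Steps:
$G{\left(o,y \right)} = -311 + o^{2} + 79 y$ ($G{\left(o,y \right)} = \left(o^{2} + 79 y\right) - 311 = -311 + o^{2} + 79 y$)
$\frac{1}{-35422 + G{\left(-256,D{\left(16,-12 \right)} \right)}} = \frac{1}{-35422 + \left(-311 + \left(-256\right)^{2} + 79 \cdot 16\right)} = \frac{1}{-35422 + \left(-311 + 65536 + 1264\right)} = \frac{1}{-35422 + 66489} = \frac{1}{31067}$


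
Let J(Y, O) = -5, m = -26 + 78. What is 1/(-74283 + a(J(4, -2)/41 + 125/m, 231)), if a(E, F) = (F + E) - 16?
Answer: -2132/157908111 ≈ -1.3502e-5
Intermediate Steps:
m = 52
a(E, F) = -16 + E + F (a(E, F) = (E + F) - 16 = -16 + E + F)
1/(-74283 + a(J(4, -2)/41 + 125/m, 231)) = 1/(-74283 + (-16 + (-5/41 + 125/52) + 231)) = 1/(-74283 + (-16 + 4865/2132 + 231)) = 1/(-74283 + 463245/2132) = 1/(-157908111/2132) = -2132/157908111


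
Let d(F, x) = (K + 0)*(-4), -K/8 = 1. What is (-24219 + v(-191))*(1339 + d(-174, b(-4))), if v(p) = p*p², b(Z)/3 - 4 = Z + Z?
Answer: -9586155390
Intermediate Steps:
K = -8 (K = -8*1 = -8)
b(Z) = 12 + 6*Z (b(Z) = 12 + 3*(Z + Z) = 12 + 3*(2*Z) = 12 + 6*Z)
d(F, x) = 32 (d(F, x) = (-8 + 0)*(-4) = -8*(-4) = 32)
v(p) = p³
(-24219 + v(-191))*(1339 + d(-174, b(-4))) = (-24219 + (-191)³)*(1339 + 32) = (-24219 - 6967871)*1371 = -6992090*1371 = -9586155390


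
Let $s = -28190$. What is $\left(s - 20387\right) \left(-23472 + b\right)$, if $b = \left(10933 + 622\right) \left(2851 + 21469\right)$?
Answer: $-13649851755856$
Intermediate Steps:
$b = 281017600$ ($b = 11555 \cdot 24320 = 281017600$)
$\left(s - 20387\right) \left(-23472 + b\right) = \left(-28190 - 20387\right) \left(-23472 + 281017600\right) = \left(-48577\right) 280994128 = -13649851755856$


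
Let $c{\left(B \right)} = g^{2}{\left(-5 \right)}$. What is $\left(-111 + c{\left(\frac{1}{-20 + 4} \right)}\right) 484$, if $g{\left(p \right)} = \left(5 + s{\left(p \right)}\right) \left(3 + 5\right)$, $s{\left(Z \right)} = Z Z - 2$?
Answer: $24231460$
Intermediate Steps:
$s{\left(Z \right)} = -2 + Z^{2}$ ($s{\left(Z \right)} = Z^{2} - 2 = -2 + Z^{2}$)
$g{\left(p \right)} = 24 + 8 p^{2}$ ($g{\left(p \right)} = \left(5 + \left(-2 + p^{2}\right)\right) \left(3 + 5\right) = \left(3 + p^{2}\right) 8 = 24 + 8 p^{2}$)
$c{\left(B \right)} = 50176$ ($c{\left(B \right)} = \left(24 + 8 \left(-5\right)^{2}\right)^{2} = \left(24 + 8 \cdot 25\right)^{2} = \left(24 + 200\right)^{2} = 224^{2} = 50176$)
$\left(-111 + c{\left(\frac{1}{-20 + 4} \right)}\right) 484 = \left(-111 + 50176\right) 484 = 50065 \cdot 484 = 24231460$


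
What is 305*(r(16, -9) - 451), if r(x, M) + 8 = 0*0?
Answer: -139995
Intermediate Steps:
r(x, M) = -8 (r(x, M) = -8 + 0*0 = -8 + 0 = -8)
305*(r(16, -9) - 451) = 305*(-8 - 451) = 305*(-459) = -139995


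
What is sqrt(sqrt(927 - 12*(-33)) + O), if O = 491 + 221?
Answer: sqrt(712 + 21*sqrt(3)) ≈ 27.356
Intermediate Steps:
O = 712
sqrt(sqrt(927 - 12*(-33)) + O) = sqrt(sqrt(927 - 12*(-33)) + 712) = sqrt(sqrt(927 + 396) + 712) = sqrt(sqrt(1323) + 712) = sqrt(21*sqrt(3) + 712) = sqrt(712 + 21*sqrt(3))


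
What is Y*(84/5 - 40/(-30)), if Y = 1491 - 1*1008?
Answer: 43792/5 ≈ 8758.4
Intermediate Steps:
Y = 483 (Y = 1491 - 1008 = 483)
Y*(84/5 - 40/(-30)) = 483*(84/5 - 40/(-30)) = 483*(84*(⅕) - 40*(-1/30)) = 483*(84/5 + 4/3) = 483*(272/15) = 43792/5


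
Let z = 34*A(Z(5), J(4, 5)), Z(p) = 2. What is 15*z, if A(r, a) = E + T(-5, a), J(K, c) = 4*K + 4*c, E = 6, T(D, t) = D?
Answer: 510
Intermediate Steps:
A(r, a) = 1 (A(r, a) = 6 - 5 = 1)
z = 34 (z = 34*1 = 34)
15*z = 15*34 = 510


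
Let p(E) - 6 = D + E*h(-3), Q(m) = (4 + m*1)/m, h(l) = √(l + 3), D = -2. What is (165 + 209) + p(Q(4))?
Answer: 378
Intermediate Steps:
h(l) = √(3 + l)
Q(m) = (4 + m)/m
p(E) = 4 (p(E) = 6 + (-2 + E*√(3 - 3)) = 6 + (-2 + E*√0) = 6 + (-2 + E*0) = 6 + (-2 + 0) = 6 - 2 = 4)
(165 + 209) + p(Q(4)) = (165 + 209) + 4 = 374 + 4 = 378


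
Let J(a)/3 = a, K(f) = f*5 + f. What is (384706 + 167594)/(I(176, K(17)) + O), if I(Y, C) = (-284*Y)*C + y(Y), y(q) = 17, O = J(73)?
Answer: -138075/1274533 ≈ -0.10833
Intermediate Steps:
K(f) = 6*f (K(f) = 5*f + f = 6*f)
J(a) = 3*a
O = 219 (O = 3*73 = 219)
I(Y, C) = 17 - 284*C*Y (I(Y, C) = (-284*Y)*C + 17 = -284*C*Y + 17 = 17 - 284*C*Y)
(384706 + 167594)/(I(176, K(17)) + O) = (384706 + 167594)/((17 - 284*6*17*176) + 219) = 552300/((17 - 284*102*176) + 219) = 552300/((17 - 5098368) + 219) = 552300/(-5098351 + 219) = 552300/(-5098132) = 552300*(-1/5098132) = -138075/1274533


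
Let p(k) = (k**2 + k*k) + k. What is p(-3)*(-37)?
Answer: -555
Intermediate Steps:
p(k) = k + 2*k**2 (p(k) = (k**2 + k**2) + k = 2*k**2 + k = k + 2*k**2)
p(-3)*(-37) = -3*(1 + 2*(-3))*(-37) = -3*(1 - 6)*(-37) = -3*(-5)*(-37) = 15*(-37) = -555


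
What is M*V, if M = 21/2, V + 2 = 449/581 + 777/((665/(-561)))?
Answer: -54370779/7885 ≈ -6895.5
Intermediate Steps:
V = -36247186/55195 (V = -2 + (449/581 + 777/((665/(-561)))) = -2 + (449*(1/581) + 777/((665*(-1/561)))) = -2 + (449/581 + 777/(-665/561)) = -2 + (449/581 + 777*(-561/665)) = -2 + (449/581 - 62271/95) = -2 - 36136796/55195 = -36247186/55195 ≈ -656.71)
M = 21/2 (M = 21*(1/2) = 21/2 ≈ 10.500)
M*V = (21/2)*(-36247186/55195) = -54370779/7885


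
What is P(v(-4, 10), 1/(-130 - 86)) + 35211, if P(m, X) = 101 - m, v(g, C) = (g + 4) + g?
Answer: 35316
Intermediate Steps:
v(g, C) = 4 + 2*g (v(g, C) = (4 + g) + g = 4 + 2*g)
P(v(-4, 10), 1/(-130 - 86)) + 35211 = (101 - (4 + 2*(-4))) + 35211 = (101 - (4 - 8)) + 35211 = (101 - 1*(-4)) + 35211 = (101 + 4) + 35211 = 105 + 35211 = 35316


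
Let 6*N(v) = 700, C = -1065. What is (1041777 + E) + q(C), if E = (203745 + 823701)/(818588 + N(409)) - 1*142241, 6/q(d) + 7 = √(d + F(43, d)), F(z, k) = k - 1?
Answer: 1204104468976693/1338582130 - 3*I*√2131/1090 ≈ 8.9954e+5 - 0.12705*I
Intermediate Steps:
F(z, k) = -1 + k
N(v) = 350/3 (N(v) = (⅙)*700 = 350/3)
q(d) = 6/(-7 + √(-1 + 2*d)) (q(d) = 6/(-7 + √(d + (-1 + d))) = 6/(-7 + √(-1 + 2*d)))
E = -174678514568/1228057 (E = (203745 + 823701)/(818588 + 350/3) - 1*142241 = 1027446/(2456114/3) - 142241 = 1027446*(3/2456114) - 142241 = 1541169/1228057 - 142241 = -174678514568/1228057 ≈ -1.4224e+5)
(1041777 + E) + q(C) = (1041777 - 174678514568/1228057) + 6/(-7 + √(-1 + 2*(-1065))) = 1104683022721/1228057 + 6/(-7 + √(-1 - 2130)) = 1104683022721/1228057 + 6/(-7 + √(-2131)) = 1104683022721/1228057 + 6/(-7 + I*√2131)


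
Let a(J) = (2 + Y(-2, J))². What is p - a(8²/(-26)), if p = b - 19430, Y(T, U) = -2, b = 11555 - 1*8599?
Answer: -16474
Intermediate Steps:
b = 2956 (b = 11555 - 8599 = 2956)
a(J) = 0 (a(J) = (2 - 2)² = 0² = 0)
p = -16474 (p = 2956 - 19430 = -16474)
p - a(8²/(-26)) = -16474 - 1*0 = -16474 + 0 = -16474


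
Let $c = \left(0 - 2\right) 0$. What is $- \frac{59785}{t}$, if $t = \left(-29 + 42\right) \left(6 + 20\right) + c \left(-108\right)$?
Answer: $- \frac{59785}{338} \approx -176.88$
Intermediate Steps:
$c = 0$ ($c = \left(-2\right) 0 = 0$)
$t = 338$ ($t = \left(-29 + 42\right) \left(6 + 20\right) + 0 \left(-108\right) = 13 \cdot 26 + 0 = 338 + 0 = 338$)
$- \frac{59785}{t} = - \frac{59785}{338}$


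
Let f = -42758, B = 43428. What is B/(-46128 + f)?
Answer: -3102/6349 ≈ -0.48858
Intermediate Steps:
B/(-46128 + f) = 43428/(-46128 - 42758) = 43428/(-88886) = 43428*(-1/88886) = -3102/6349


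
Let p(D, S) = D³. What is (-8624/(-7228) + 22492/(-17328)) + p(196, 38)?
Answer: 58940634742295/7827924 ≈ 7.5295e+6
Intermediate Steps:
(-8624/(-7228) + 22492/(-17328)) + p(196, 38) = (-8624/(-7228) + 22492/(-17328)) + 196³ = (-8624*(-1/7228) + 22492*(-1/17328)) + 7529536 = (2156/1807 - 5623/4332) + 7529536 = -820969/7827924 + 7529536 = 58940634742295/7827924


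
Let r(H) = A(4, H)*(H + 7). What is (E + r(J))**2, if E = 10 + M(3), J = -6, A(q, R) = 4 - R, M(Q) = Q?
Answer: 529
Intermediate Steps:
r(H) = (4 - H)*(7 + H) (r(H) = (4 - H)*(H + 7) = (4 - H)*(7 + H))
E = 13 (E = 10 + 3 = 13)
(E + r(J))**2 = (13 - (-4 - 6)*(7 - 6))**2 = (13 - 1*(-10)*1)**2 = (13 + 10)**2 = 23**2 = 529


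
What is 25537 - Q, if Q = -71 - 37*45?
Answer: 27273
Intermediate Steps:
Q = -1736 (Q = -71 - 1665 = -1736)
25537 - Q = 25537 - 1*(-1736) = 25537 + 1736 = 27273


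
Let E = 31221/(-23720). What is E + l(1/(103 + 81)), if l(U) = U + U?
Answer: -712153/545560 ≈ -1.3054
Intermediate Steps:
E = -31221/23720 (E = 31221*(-1/23720) = -31221/23720 ≈ -1.3162)
l(U) = 2*U
E + l(1/(103 + 81)) = -31221/23720 + 2/(103 + 81) = -31221/23720 + 2/184 = -31221/23720 + 2*(1/184) = -31221/23720 + 1/92 = -712153/545560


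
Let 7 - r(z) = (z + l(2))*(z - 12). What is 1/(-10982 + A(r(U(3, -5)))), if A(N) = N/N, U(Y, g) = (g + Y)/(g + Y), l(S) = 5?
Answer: -1/10981 ≈ -9.1066e-5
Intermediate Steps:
U(Y, g) = 1 (U(Y, g) = (Y + g)/(Y + g) = 1)
r(z) = 7 - (-12 + z)*(5 + z) (r(z) = 7 - (z + 5)*(z - 12) = 7 - (5 + z)*(-12 + z) = 7 - (-12 + z)*(5 + z))
A(N) = 1
1/(-10982 + A(r(U(3, -5)))) = 1/(-10982 + 1) = 1/(-10981) = -1/10981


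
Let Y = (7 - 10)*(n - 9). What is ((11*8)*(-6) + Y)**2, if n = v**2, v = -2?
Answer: 263169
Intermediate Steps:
n = 4 (n = (-2)**2 = 4)
Y = 15 (Y = (7 - 10)*(4 - 9) = -3*(-5) = 15)
((11*8)*(-6) + Y)**2 = ((11*8)*(-6) + 15)**2 = (88*(-6) + 15)**2 = (-528 + 15)**2 = (-513)**2 = 263169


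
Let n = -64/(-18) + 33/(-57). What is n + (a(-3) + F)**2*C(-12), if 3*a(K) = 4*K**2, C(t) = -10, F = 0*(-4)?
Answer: -245731/171 ≈ -1437.0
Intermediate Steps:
F = 0
n = 509/171 (n = -64*(-1/18) + 33*(-1/57) = 32/9 - 11/19 = 509/171 ≈ 2.9766)
a(K) = 4*K**2/3 (a(K) = (4*K**2)/3 = 4*K**2/3)
n + (a(-3) + F)**2*C(-12) = 509/171 + ((4/3)*(-3)**2 + 0)**2*(-10) = 509/171 + ((4/3)*9 + 0)**2*(-10) = 509/171 + (12 + 0)**2*(-10) = 509/171 + 12**2*(-10) = 509/171 + 144*(-10) = 509/171 - 1440 = -245731/171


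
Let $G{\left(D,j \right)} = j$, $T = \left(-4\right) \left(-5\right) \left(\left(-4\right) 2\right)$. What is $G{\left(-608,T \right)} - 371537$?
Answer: $-371697$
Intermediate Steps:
$T = -160$ ($T = 20 \left(-8\right) = -160$)
$G{\left(-608,T \right)} - 371537 = -160 - 371537 = -371697$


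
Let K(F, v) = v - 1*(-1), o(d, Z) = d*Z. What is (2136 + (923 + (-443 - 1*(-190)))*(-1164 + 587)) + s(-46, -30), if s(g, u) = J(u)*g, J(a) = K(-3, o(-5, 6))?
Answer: -383120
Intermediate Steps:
o(d, Z) = Z*d
K(F, v) = 1 + v (K(F, v) = v + 1 = 1 + v)
J(a) = -29 (J(a) = 1 + 6*(-5) = 1 - 30 = -29)
s(g, u) = -29*g
(2136 + (923 + (-443 - 1*(-190)))*(-1164 + 587)) + s(-46, -30) = (2136 + (923 + (-443 - 1*(-190)))*(-1164 + 587)) - 29*(-46) = (2136 + (923 + (-443 + 190))*(-577)) + 1334 = (2136 + (923 - 253)*(-577)) + 1334 = (2136 + 670*(-577)) + 1334 = (2136 - 386590) + 1334 = -384454 + 1334 = -383120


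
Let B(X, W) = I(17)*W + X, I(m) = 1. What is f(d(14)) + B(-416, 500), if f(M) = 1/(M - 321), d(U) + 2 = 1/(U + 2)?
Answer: 434012/5167 ≈ 83.997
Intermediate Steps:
d(U) = -2 + 1/(2 + U) (d(U) = -2 + 1/(U + 2) = -2 + 1/(2 + U))
B(X, W) = W + X (B(X, W) = 1*W + X = W + X)
f(M) = 1/(-321 + M)
f(d(14)) + B(-416, 500) = 1/(-321 + (-3 - 2*14)/(2 + 14)) + (500 - 416) = 1/(-321 + (-3 - 28)/16) + 84 = 1/(-321 + (1/16)*(-31)) + 84 = 1/(-321 - 31/16) + 84 = 1/(-5167/16) + 84 = -16/5167 + 84 = 434012/5167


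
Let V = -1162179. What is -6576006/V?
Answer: 2192002/387393 ≈ 5.6583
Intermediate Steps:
-6576006/V = -6576006/(-1162179) = -6576006*(-1/1162179) = 2192002/387393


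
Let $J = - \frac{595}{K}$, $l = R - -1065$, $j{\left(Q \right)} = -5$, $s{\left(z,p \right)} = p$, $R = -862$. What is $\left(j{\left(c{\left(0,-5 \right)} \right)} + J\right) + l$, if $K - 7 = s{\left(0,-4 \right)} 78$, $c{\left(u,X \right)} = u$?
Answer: $\frac{12197}{61} \approx 199.95$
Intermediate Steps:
$K = -305$ ($K = 7 - 312 = -305$)
$l = 203$ ($l = -862 - -1065 = -862 + 1065 = 203$)
$J = \frac{119}{61}$ ($J = - \frac{595}{-305} = \left(-595\right) \left(- \frac{1}{305}\right) = \frac{119}{61} \approx 1.9508$)
$\left(j{\left(c{\left(0,-5 \right)} \right)} + J\right) + l = \left(-5 + \frac{119}{61}\right) + 203 = - \frac{186}{61} + 203 = \frac{12197}{61}$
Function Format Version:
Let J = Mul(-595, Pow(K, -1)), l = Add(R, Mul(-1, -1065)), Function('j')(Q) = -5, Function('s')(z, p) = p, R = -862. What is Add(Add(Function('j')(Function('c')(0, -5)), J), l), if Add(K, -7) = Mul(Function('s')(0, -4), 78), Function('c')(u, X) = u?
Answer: Rational(12197, 61) ≈ 199.95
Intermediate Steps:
K = -305 (K = Add(7, Mul(-4, 78)) = Add(7, -312) = -305)
l = 203 (l = Add(-862, Mul(-1, -1065)) = Add(-862, 1065) = 203)
J = Rational(119, 61) (J = Mul(-595, Pow(-305, -1)) = Mul(-595, Rational(-1, 305)) = Rational(119, 61) ≈ 1.9508)
Add(Add(Function('j')(Function('c')(0, -5)), J), l) = Add(Add(-5, Rational(119, 61)), 203) = Add(Rational(-186, 61), 203) = Rational(12197, 61)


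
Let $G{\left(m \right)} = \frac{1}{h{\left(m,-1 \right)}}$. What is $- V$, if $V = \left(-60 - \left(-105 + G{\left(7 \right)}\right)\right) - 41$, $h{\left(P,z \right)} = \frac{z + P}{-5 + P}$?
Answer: $- \frac{11}{3} \approx -3.6667$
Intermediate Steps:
$h{\left(P,z \right)} = \frac{P + z}{-5 + P}$
$G{\left(m \right)} = \frac{-5 + m}{-1 + m}$ ($G{\left(m \right)} = \frac{1}{\frac{1}{-5 + m} \left(m - 1\right)} = \frac{1}{\frac{1}{-5 + m} \left(-1 + m\right)} = \frac{-5 + m}{-1 + m}$)
$V = \frac{11}{3}$ ($V = \left(-60 + \left(105 - \frac{-5 + 7}{-1 + 7}\right)\right) - 41 = \left(-60 + \left(105 - \frac{1}{6} \cdot 2\right)\right) - 41 = \left(-60 + \left(105 - \frac{1}{3}\right)\right) - 41 = \left(-60 + \frac{314}{3}\right) - 41 = \frac{134}{3} - 41 = \frac{11}{3} \approx 3.6667$)
$- V = \left(-1\right) \frac{11}{3} = - \frac{11}{3}$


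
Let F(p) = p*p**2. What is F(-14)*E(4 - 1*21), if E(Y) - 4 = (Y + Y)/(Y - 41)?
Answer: -364952/29 ≈ -12585.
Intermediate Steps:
F(p) = p**3
E(Y) = 4 + 2*Y/(-41 + Y) (E(Y) = 4 + (Y + Y)/(Y - 41) = 4 + (2*Y)/(-41 + Y) = 4 + 2*Y/(-41 + Y))
F(-14)*E(4 - 1*21) = (-14)**3*(2*(-82 + 3*(4 - 1*21))/(-41 + (4 - 1*21))) = -5488*(-82 + 3*(4 - 21))/(-41 + (4 - 21)) = -5488*(-82 + 3*(-17))/(-41 - 17) = -5488*(-82 - 51)/(-58) = -5488*(-1)*(-133)/58 = -2744*133/29 = -364952/29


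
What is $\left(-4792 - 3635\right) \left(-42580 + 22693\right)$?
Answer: $167587749$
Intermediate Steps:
$\left(-4792 - 3635\right) \left(-42580 + 22693\right) = \left(-8427\right) \left(-19887\right) = 167587749$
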